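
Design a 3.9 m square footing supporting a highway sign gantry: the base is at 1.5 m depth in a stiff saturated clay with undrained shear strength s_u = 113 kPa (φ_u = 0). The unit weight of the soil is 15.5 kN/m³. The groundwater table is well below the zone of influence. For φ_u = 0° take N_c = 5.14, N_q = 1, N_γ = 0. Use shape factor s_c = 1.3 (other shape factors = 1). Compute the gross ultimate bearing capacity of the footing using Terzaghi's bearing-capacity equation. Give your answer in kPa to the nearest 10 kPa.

q_ult ≈ 780 kPa

q = γ·D_f = 15.5 × 1.5 = 23.25 kPa.
c·N_c·s_c = 113 × 5.14 × 1.3 = 755.07 kPa
q·N_q = 23.25 × 1 = 23.25 kPa
q_ult = 755.07 + 23.25 = 778.32 kPa.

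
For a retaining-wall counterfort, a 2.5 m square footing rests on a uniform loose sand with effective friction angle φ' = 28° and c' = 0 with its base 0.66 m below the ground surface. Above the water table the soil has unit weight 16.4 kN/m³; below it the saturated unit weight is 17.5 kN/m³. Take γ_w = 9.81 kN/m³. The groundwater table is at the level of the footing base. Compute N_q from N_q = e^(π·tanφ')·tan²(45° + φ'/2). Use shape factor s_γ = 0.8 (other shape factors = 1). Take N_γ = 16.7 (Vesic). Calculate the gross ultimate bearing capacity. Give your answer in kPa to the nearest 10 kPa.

q_ult ≈ 290 kPa

tan28° = 0.5317, so N_q = e^(π×0.5317)·tan²(59°) = 5.314 × 2.77 = 14.72.
q = γ·D_f = 16.4 × 0.66 = 10.824 kPa.
For the ½γBN_γ term take γ' = 17.5 − 9.81 = 7.69 kN/m³ (soil below base is submerged).
q·N_q = 10.824 × 14.72 = 159.33 kPa
0.5·γ·B·N_γ·s_γ = 0.5 × 7.69 × 2.5 × 16.7 × 0.8 = 128.42 kPa
q_ult = 159.33 + 128.42 = 287.75 kPa.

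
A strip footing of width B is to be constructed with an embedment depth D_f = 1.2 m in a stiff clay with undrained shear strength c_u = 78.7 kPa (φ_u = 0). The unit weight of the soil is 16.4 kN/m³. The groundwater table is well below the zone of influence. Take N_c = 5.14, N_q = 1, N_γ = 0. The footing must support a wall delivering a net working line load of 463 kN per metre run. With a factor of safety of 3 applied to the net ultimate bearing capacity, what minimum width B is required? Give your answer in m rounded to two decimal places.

B = 3.43 m

q = γ·D_f = 16.4 × 1.2 = 19.68 kPa.
c·N_c = 78.7 × 5.14 = 404.52 kPa
q·N_q = 19.68 × 1 = 19.68 kPa
q_ult = 404.52 + 19.68 = 424.2 kPa.
For φ = 0 the ½γBN_γ term vanishes, so q_ult is independent of B. q_net = 424.2 − 19.68 = 404.52 kPa; q_all(net) = 404.52/3 = 134.84 kPa.
Required width B = w / q_all(net) = 463 / 134.84 = 3.434 m.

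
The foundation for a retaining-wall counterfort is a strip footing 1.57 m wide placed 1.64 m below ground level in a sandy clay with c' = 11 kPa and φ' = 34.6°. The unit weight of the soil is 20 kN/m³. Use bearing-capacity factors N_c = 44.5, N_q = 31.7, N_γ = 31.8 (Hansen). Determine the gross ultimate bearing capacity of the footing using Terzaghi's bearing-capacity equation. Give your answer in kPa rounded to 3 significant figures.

q_ult ≈ 2030 kPa

Effective surcharge at the founding depth q = γ·D_f = 20 × 1.64 = 32.8 kPa.
q_ult = c·N_c + q·N_q + 0.5·γ·B·N_γ
     = 11 × 44.5 + 32.8 × 31.7 + 0.5 × 20 × 1.57 × 31.8
     = 489.5 + 1039.8 + 499.26 = 2028.5 kPa.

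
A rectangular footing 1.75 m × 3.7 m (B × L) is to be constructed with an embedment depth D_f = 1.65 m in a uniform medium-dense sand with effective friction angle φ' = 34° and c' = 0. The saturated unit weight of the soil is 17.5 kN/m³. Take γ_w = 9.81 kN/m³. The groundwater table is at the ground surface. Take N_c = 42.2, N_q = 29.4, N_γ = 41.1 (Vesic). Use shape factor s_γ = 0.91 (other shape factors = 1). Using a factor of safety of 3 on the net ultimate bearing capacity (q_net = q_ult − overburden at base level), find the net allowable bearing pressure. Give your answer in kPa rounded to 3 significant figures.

γ' = 17.5 − 9.81 = 7.69 kN/m³ (submerged throughout). q = 7.69 × 1.65 = 12.688 kPa; the same γ' applies in the ½γBN_γ term.
q·N_q = 12.688 × 29.4 = 373.04 kPa
0.5·γ·B·N_γ·s_γ = 0.5 × 7.69 × 1.75 × 41.1 × 0.91 = 251.66 kPa
q_ult = 373.04 + 251.66 = 624.7 kPa.
q_net = 624.7 − 12.688 = 612.02 kPa.
q_all(net) = 612.02 / 3 = 204.01 kPa.

q_all(net) ≈ 204 kPa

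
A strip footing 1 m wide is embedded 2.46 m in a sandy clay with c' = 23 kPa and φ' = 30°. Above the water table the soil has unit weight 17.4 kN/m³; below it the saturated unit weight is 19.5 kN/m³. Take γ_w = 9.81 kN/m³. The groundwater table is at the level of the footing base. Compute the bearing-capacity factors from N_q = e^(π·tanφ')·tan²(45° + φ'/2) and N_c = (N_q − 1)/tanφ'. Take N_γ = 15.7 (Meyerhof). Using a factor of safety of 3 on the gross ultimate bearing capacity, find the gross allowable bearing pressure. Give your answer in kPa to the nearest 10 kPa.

q_all ≈ 520 kPa

N_q = e^(π·tan30°)·tan²(60°) = 18.4; N_c = (N_q − 1)/tanφ' = 30.14.
Overburden at base level: q = 17.4 × 2.46 = 42.804 kPa.
Below the base the soil is submerged, so the ½γBN_γ term uses γ' = 19.5 − 9.81 = 9.69 kN/m³.
Cohesion term c·N_c = 23 × 30.14 = 693.21 kPa; surcharge term q·N_q = 42.804 × 18.401 = 787.64 kPa; self-weight term 0.5·γ·B·N_γ = 0.5 × 9.69 × 1 × 15.7 = 76.066 kPa.
q_ult = 693.21 + 787.64 + 76.066 = 1556.9 kPa.
q_all = 1556.9 / 3 = 518.97 kPa.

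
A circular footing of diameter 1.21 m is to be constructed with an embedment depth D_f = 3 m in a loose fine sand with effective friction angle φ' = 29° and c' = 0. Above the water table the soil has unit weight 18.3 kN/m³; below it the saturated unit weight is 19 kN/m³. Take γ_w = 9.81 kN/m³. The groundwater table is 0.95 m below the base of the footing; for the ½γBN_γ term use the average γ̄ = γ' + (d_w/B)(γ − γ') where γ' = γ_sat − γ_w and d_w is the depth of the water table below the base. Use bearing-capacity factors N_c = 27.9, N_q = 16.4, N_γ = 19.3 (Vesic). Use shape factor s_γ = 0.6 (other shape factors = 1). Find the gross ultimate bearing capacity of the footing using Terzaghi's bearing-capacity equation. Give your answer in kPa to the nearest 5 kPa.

Overburden at base level: q = 18.3 × 3 = 54.9 kPa.
The water table is 0.95 m below the base (< B = 1.21 m), so the ½γBN_γ term uses γ̄ = γ' + (d_w/B)(γ − γ') = 9.19 + (0.95/1.21)(18.3 − 9.19) = 16.342 kN/m³.
Surcharge term q·N_q = 54.9 × 16.4 = 900.36 kPa; self-weight term 0.5·γ·B·N_γ·s_γ = 0.5 × 16.342 × 1.21 × 19.3 × 0.6 = 114.49 kPa.
q_ult = 900.36 + 114.49 = 1014.9 kPa.

q_ult ≈ 1015 kPa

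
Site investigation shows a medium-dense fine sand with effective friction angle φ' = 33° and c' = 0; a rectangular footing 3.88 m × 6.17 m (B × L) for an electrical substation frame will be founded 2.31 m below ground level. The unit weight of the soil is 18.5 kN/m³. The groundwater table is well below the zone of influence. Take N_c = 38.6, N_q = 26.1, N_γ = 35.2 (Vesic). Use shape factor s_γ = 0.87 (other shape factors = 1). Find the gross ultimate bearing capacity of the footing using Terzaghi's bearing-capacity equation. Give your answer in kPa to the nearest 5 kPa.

q_ult ≈ 2215 kPa

q = γ·D_f = 18.5 × 2.31 = 42.735 kPa.
q·N_q = 42.735 × 26.1 = 1115.4 kPa
0.5·γ·B·N_γ·s_γ = 0.5 × 18.5 × 3.88 × 35.2 × 0.87 = 1099.1 kPa
q_ult = 1115.4 + 1099.1 = 2214.5 kPa.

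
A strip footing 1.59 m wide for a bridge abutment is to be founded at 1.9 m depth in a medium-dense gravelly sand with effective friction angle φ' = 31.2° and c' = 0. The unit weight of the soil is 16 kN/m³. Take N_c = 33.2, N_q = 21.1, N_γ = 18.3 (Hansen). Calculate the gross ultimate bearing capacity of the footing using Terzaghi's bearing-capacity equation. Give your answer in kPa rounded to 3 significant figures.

Overburden at base level: q = 16 × 1.9 = 30.4 kPa.
Surcharge term q·N_q = 30.4 × 21.1 = 641.44 kPa; self-weight term 0.5·γ·B·N_γ = 0.5 × 16 × 1.59 × 18.3 = 232.78 kPa.
q_ult = 641.44 + 232.78 = 874.22 kPa.

q_ult ≈ 874 kPa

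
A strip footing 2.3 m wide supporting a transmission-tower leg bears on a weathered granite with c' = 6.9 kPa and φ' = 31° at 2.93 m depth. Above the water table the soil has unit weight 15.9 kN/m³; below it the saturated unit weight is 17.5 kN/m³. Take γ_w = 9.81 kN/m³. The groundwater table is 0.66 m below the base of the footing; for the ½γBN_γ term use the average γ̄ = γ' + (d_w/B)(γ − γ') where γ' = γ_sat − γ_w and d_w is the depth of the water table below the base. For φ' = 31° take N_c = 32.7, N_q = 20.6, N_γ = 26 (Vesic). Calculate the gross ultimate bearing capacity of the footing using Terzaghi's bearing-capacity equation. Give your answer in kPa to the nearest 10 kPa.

Effective surcharge at the founding depth q = γ·D_f = 15.9 × 2.93 = 46.587 kPa.
With d_w = 0.66 m < B, γ̄ = 7.69 + (0.66/2.3) × (15.9 − 7.69) = 10.046 kN/m³.
q_ult = c·N_c + q·N_q + 0.5·γ·B·N_γ
     = 6.9 × 32.7 + 46.587 × 20.6 + 0.5 × 10.046 × 2.3 × 26
     = 225.63 + 959.69 + 300.37 = 1485.7 kPa.

q_ult ≈ 1490 kPa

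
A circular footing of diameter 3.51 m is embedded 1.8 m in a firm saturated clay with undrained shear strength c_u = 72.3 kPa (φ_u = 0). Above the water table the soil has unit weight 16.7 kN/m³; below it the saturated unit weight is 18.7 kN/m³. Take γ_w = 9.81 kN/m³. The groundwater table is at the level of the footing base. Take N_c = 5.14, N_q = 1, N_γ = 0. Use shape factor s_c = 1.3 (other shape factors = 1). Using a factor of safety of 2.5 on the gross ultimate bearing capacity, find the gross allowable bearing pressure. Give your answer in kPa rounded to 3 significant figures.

q_all ≈ 205 kPa

Overburden at base level: q = 16.7 × 1.8 = 30.06 kPa.
Cohesion term c·N_c·s_c = 72.3 × 5.14 × 1.3 = 483.11 kPa; surcharge term q·N_q = 30.06 × 1 = 30.06 kPa.
q_ult = 483.11 + 30.06 = 513.17 kPa.
q_all = 513.17 / 2.5 = 205.27 kPa.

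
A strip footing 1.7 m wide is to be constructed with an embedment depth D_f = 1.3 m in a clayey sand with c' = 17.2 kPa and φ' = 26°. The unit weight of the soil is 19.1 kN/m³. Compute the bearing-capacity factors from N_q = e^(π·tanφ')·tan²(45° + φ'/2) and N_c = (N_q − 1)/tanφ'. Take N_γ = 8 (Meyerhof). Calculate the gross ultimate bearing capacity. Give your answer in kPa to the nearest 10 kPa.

tan26° = 0.4877, so N_q = e^(π×0.4877)·tan²(58°) = 4.629 × 2.561 = 11.85.
N_c = (11.85 − 1)/tan26° = 22.25.
Effective surcharge at the founding depth q = γ·D_f = 19.1 × 1.3 = 24.83 kPa.
q_ult = c·N_c + q·N_q + 0.5·γ·B·N_γ
     = 17.2 × 22.254 + 24.83 × 11.854 + 0.5 × 19.1 × 1.7 × 8
     = 382.78 + 294.34 + 129.88 = 807 kPa.

q_ult ≈ 810 kPa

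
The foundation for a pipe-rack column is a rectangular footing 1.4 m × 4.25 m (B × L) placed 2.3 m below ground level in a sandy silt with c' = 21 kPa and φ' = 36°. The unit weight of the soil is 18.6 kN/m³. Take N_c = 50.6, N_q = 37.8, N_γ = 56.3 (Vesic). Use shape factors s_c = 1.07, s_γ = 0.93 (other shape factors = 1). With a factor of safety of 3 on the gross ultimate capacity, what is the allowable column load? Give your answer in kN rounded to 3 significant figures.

P_all ≈ 6810 kN

Effective surcharge at the founding depth q = γ·D_f = 18.6 × 2.3 = 42.78 kPa.
q_ult = c·N_c·s_c + q·N_q + 0.5·γ·B·N_γ·s_γ
     = 21 × 50.6 × 1.07 + 42.78 × 37.8 + 0.5 × 18.6 × 1.4 × 56.3 × 0.93
     = 1137 + 1617.1 + 681.71 = 3435.8 kPa.
Gross allowable pressure q_all = 3435.8 / 3 = 1145.3 kPa.
Footing area = 5.95 m², so allowable column load = 1145.3 × 5.95 = 6814.3 kN.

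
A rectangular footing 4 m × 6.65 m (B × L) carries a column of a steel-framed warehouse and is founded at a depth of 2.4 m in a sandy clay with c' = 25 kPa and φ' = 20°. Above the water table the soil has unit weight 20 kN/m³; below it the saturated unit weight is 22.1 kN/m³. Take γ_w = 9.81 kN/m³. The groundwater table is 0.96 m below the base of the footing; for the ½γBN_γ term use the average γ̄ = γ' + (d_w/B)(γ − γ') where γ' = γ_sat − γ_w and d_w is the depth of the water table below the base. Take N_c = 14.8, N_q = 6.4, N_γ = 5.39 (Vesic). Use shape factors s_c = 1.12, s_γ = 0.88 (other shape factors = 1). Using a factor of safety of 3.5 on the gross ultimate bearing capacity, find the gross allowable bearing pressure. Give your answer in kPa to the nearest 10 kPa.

Overburden at base level: q = 20 × 2.4 = 48 kPa.
The water table is 0.96 m below the base (< B = 4 m), so the ½γBN_γ term uses γ̄ = γ' + (d_w/B)(γ − γ') = 12.29 + (0.96/4)(20 − 12.29) = 14.14 kN/m³.
Cohesion term c·N_c·s_c = 25 × 14.8 × 1.12 = 414.4 kPa; surcharge term q·N_q = 48 × 6.4 = 307.2 kPa; self-weight term 0.5·γ·B·N_γ·s_γ = 0.5 × 14.14 × 4 × 5.39 × 0.88 = 134.14 kPa.
q_ult = 414.4 + 307.2 + 134.14 = 855.74 kPa.
q_all = 855.74 / 3.5 = 244.5 kPa.

q_all ≈ 240 kPa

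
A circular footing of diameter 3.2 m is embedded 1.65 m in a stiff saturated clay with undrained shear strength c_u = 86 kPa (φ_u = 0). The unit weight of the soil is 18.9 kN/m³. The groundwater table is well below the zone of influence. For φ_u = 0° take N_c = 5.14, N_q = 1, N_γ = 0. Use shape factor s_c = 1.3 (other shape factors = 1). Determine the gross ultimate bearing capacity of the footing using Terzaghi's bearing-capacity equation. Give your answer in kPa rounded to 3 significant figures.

Effective surcharge at the founding depth q = γ·D_f = 18.9 × 1.65 = 31.185 kPa.
q_ult = c·N_c·s_c + q·N_q
     = 86 × 5.14 × 1.3 + 31.185 × 1
     = 574.65 + 31.185 = 605.84 kPa.

q_ult ≈ 606 kPa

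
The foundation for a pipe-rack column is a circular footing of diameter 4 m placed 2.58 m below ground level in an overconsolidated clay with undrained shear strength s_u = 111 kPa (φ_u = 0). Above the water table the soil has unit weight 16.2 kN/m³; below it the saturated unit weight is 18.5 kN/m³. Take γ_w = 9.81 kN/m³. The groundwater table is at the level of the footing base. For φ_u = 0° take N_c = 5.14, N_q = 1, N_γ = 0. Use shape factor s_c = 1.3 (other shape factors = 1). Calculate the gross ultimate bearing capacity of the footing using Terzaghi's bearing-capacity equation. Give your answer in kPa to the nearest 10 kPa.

q_ult ≈ 780 kPa

q = γ·D_f = 16.2 × 2.58 = 41.796 kPa.
c·N_c·s_c = 111 × 5.14 × 1.3 = 741.7 kPa
q·N_q = 41.796 × 1 = 41.796 kPa
q_ult = 741.7 + 41.796 = 783.5 kPa.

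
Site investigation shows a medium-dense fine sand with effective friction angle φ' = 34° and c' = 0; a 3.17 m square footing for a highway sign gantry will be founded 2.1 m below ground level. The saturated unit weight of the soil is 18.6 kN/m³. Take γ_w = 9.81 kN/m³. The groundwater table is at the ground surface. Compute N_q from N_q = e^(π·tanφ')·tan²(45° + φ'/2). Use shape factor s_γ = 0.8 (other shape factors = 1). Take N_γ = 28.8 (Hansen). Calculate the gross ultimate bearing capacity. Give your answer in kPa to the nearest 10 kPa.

tan34° = 0.6745, so N_q = e^(π×0.6745)·tan²(62°) = 8.323 × 3.537 = 29.44.
With the water table at the surface the whole profile is submerged: γ' = 18.6 − 9.81 = 8.79 kN/m³, so q = γ'·D_f = 18.459 kPa; the same γ' applies in the ½γBN_γ term.
q_ult = q·N_q + 0.5·γ·B·N_γ·s_γ
     = 18.459 × 29.44 + 0.5 × 8.79 × 3.17 × 28.8 × 0.8
     = 543.43 + 321 = 864.43 kPa.

q_ult ≈ 860 kPa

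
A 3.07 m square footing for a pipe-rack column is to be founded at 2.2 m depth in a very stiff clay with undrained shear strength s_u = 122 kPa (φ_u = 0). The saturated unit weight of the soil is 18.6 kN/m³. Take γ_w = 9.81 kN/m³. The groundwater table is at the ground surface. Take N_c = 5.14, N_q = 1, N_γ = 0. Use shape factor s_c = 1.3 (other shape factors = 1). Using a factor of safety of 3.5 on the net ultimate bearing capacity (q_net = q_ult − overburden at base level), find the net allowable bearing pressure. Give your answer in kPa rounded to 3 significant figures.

q_all(net) ≈ 233 kPa

With the water table at the surface the whole profile is submerged: γ' = 18.6 − 9.81 = 8.79 kN/m³, so q = γ'·D_f = 19.338 kPa.
q_ult = c·N_c·s_c + q·N_q
     = 122 × 5.14 × 1.3 + 19.338 × 1
     = 815.2 + 19.338 = 834.54 kPa.
q_net = 834.54 − 19.338 = 815.2 kPa.
q_all(net) = 815.2 / 3.5 = 232.92 kPa.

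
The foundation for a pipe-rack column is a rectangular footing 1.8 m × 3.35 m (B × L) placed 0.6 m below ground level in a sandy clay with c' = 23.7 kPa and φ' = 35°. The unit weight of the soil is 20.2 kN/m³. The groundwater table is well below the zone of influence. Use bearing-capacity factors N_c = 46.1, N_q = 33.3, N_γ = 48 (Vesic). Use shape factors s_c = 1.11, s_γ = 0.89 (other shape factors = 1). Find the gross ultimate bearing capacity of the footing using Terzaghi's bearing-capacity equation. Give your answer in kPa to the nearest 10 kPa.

q_ult ≈ 2390 kPa

Effective surcharge at the founding depth q = γ·D_f = 20.2 × 0.6 = 12.12 kPa.
q_ult = c·N_c·s_c + q·N_q + 0.5·γ·B·N_γ·s_γ
     = 23.7 × 46.1 × 1.11 + 12.12 × 33.3 + 0.5 × 20.2 × 1.8 × 48 × 0.89
     = 1212.8 + 403.6 + 776.65 = 2393 kPa.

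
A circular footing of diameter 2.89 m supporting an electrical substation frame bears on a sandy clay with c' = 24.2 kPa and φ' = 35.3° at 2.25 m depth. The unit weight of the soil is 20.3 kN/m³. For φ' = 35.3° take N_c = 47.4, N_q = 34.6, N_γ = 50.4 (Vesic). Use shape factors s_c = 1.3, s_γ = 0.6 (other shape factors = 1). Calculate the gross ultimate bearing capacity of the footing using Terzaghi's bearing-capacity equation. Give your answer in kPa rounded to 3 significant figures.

Overburden at base level: q = 20.3 × 2.25 = 45.675 kPa.
Cohesion term c·N_c·s_c = 24.2 × 47.4 × 1.3 = 1491.2 kPa; surcharge term q·N_q = 45.675 × 34.6 = 1580.4 kPa; self-weight term 0.5·γ·B·N_γ·s_γ = 0.5 × 20.3 × 2.89 × 50.4 × 0.6 = 887.05 kPa.
q_ult = 1491.2 + 1580.4 + 887.05 = 3958.6 kPa.

q_ult ≈ 3960 kPa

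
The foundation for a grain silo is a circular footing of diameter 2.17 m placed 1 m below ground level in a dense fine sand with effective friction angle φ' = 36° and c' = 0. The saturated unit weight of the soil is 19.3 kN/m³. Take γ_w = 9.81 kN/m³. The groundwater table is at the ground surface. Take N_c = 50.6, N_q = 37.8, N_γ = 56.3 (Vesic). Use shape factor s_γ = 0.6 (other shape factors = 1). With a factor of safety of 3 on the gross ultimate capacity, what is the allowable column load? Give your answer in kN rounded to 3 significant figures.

Water table at ground surface, so effective unit weight γ' = 19.3 − 9.81 = 9.49 kN/m³ is used throughout; overburden q = 9.49 × 1 = 9.49 kPa; the same γ' applies in the ½γBN_γ term.
Surcharge term q·N_q = 9.49 × 37.8 = 358.72 kPa; self-weight term 0.5·γ·B·N_γ·s_γ = 0.5 × 9.49 × 2.17 × 56.3 × 0.6 = 347.82 kPa.
q_ult = 358.72 + 347.82 = 706.54 kPa.
Gross allowable pressure q_all = 706.54 / 3 = 235.51 kPa.
Footing area = 3.6984 m², so allowable column load = 235.51 × 3.6984 = 871.03 kN.

P_all ≈ 871 kN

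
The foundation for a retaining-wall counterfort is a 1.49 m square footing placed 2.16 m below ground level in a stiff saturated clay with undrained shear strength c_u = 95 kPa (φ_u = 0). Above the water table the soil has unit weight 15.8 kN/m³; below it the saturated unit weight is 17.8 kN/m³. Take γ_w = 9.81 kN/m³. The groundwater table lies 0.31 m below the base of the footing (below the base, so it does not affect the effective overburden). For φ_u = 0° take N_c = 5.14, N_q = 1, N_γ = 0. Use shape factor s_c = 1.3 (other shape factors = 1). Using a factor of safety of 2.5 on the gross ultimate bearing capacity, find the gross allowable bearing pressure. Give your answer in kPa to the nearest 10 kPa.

q_all ≈ 270 kPa

Overburden at base level: q = 15.8 × 2.16 = 34.128 kPa.
Cohesion term c·N_c·s_c = 95 × 5.14 × 1.3 = 634.79 kPa; surcharge term q·N_q = 34.128 × 1 = 34.128 kPa.
q_ult = 634.79 + 34.128 = 668.92 kPa.
q_all = 668.92 / 2.5 = 267.57 kPa.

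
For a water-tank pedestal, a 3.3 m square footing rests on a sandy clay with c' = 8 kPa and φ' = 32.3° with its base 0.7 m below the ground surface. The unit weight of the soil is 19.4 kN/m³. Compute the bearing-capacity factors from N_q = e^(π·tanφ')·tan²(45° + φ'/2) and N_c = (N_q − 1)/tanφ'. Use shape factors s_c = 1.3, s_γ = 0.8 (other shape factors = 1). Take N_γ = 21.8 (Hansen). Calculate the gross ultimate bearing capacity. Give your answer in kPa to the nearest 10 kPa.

tan32.3° = 0.6322, so N_q = e^(π×0.6322)·tan²(61.15°) = 7.287 × 3.295 = 24.01.
N_c = (24.01 − 1)/tan32.3° = 36.4.
q = γ·D_f = 19.4 × 0.7 = 13.58 kPa.
c·N_c·s_c = 8 × 36.398 × 1.3 = 378.54 kPa
q·N_q = 13.58 × 24.01 = 326.05 kPa
0.5·γ·B·N_γ·s_γ = 0.5 × 19.4 × 3.3 × 21.8 × 0.8 = 558.25 kPa
q_ult = 378.54 + 326.05 + 558.25 = 1262.8 kPa.

q_ult ≈ 1260 kPa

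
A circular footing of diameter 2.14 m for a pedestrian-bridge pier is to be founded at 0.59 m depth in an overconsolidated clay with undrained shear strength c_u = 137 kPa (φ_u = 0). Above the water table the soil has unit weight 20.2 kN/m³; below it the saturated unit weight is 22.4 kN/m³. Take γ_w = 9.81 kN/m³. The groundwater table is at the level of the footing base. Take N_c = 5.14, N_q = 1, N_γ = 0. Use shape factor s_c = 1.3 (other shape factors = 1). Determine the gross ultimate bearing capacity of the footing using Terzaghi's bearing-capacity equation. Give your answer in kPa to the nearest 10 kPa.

q_ult ≈ 930 kPa

q = γ·D_f = 20.2 × 0.59 = 11.918 kPa.
c·N_c·s_c = 137 × 5.14 × 1.3 = 915.43 kPa
q·N_q = 11.918 × 1 = 11.918 kPa
q_ult = 915.43 + 11.918 = 927.35 kPa.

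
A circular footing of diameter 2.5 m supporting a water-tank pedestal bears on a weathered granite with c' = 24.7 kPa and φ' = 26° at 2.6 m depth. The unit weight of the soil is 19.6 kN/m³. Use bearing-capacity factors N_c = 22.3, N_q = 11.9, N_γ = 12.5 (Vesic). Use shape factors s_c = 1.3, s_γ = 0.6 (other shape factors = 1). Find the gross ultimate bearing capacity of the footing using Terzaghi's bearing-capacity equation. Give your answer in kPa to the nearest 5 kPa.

q_ult ≈ 1505 kPa

q = γ·D_f = 19.6 × 2.6 = 50.96 kPa.
c·N_c·s_c = 24.7 × 22.3 × 1.3 = 716.05 kPa
q·N_q = 50.96 × 11.9 = 606.42 kPa
0.5·γ·B·N_γ·s_γ = 0.5 × 19.6 × 2.5 × 12.5 × 0.6 = 183.75 kPa
q_ult = 716.05 + 606.42 + 183.75 = 1506.2 kPa.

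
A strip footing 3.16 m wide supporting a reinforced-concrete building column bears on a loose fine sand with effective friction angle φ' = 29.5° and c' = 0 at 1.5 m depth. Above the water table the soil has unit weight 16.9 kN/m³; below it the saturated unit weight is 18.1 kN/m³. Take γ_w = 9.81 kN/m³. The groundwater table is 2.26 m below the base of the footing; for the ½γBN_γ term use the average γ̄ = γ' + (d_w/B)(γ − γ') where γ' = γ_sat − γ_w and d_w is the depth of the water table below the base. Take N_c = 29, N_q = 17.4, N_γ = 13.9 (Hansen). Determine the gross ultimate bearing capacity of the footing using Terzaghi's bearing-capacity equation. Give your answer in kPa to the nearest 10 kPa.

q_ult ≈ 760 kPa

q = γ·D_f = 16.9 × 1.5 = 25.35 kPa.
γ' = 8.29 kN/m³; averaging over the depth B below the base, γ̄ = γ' + (d_w/B)(γ − γ') = 14.448 kN/m³.
q·N_q = 25.35 × 17.4 = 441.09 kPa
0.5·γ·B·N_γ = 0.5 × 14.448 × 3.16 × 13.9 = 317.3 kPa
q_ult = 441.09 + 317.3 = 758.39 kPa.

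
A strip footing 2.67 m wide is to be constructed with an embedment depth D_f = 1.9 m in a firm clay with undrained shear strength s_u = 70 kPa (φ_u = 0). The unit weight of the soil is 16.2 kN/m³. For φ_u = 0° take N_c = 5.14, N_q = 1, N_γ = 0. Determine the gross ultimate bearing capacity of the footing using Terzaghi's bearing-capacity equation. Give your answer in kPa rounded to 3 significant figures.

q_ult ≈ 391 kPa

q = γ·D_f = 16.2 × 1.9 = 30.78 kPa.
c·N_c = 70 × 5.14 = 359.8 kPa
q·N_q = 30.78 × 1 = 30.78 kPa
q_ult = 359.8 + 30.78 = 390.58 kPa.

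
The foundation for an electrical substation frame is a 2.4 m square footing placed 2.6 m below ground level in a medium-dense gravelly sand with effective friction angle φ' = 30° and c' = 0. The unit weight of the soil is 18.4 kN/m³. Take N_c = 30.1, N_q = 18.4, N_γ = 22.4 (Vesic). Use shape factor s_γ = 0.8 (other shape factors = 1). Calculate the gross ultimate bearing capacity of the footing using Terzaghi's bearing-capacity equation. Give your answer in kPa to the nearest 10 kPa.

q_ult ≈ 1280 kPa

q = γ·D_f = 18.4 × 2.6 = 47.84 kPa.
q·N_q = 47.84 × 18.4 = 880.26 kPa
0.5·γ·B·N_γ·s_γ = 0.5 × 18.4 × 2.4 × 22.4 × 0.8 = 395.67 kPa
q_ult = 880.26 + 395.67 = 1275.9 kPa.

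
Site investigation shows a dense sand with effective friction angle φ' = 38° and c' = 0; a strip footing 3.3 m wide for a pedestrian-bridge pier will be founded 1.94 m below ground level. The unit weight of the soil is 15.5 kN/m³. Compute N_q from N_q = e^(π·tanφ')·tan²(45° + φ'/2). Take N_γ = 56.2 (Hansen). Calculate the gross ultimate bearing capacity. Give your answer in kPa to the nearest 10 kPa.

tan38° = 0.7813, so N_q = e^(π×0.7813)·tan²(64°) = 11.64 × 4.204 = 48.93.
q = γ·D_f = 15.5 × 1.94 = 30.07 kPa.
q·N_q = 30.07 × 48.933 = 1471.4 kPa
0.5·γ·B·N_γ = 0.5 × 15.5 × 3.3 × 56.2 = 1437.3 kPa
q_ult = 1471.4 + 1437.3 = 2908.7 kPa.

q_ult ≈ 2910 kPa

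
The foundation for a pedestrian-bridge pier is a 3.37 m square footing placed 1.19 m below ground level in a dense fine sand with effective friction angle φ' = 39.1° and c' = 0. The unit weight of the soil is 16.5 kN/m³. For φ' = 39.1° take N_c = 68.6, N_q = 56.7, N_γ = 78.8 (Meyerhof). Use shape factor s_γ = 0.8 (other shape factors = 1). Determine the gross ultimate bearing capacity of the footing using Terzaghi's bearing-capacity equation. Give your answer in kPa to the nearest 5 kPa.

q_ult ≈ 2865 kPa

Overburden at base level: q = 16.5 × 1.19 = 19.635 kPa.
Surcharge term q·N_q = 19.635 × 56.7 = 1113.3 kPa; self-weight term 0.5·γ·B·N_γ·s_γ = 0.5 × 16.5 × 3.37 × 78.8 × 0.8 = 1752.7 kPa.
q_ult = 1113.3 + 1752.7 = 2866 kPa.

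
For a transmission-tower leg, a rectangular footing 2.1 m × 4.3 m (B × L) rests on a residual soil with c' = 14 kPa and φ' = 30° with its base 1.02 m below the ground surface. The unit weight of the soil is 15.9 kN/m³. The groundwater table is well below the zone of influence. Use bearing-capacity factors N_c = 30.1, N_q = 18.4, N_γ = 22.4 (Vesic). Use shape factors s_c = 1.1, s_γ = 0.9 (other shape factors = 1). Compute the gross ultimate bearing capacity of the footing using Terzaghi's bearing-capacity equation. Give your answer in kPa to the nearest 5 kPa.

Effective surcharge at the founding depth q = γ·D_f = 15.9 × 1.02 = 16.218 kPa.
q_ult = c·N_c·s_c + q·N_q + 0.5·γ·B·N_γ·s_γ
     = 14 × 30.1 × 1.1 + 16.218 × 18.4 + 0.5 × 15.9 × 2.1 × 22.4 × 0.9
     = 463.54 + 298.41 + 336.57 = 1098.5 kPa.

q_ult ≈ 1100 kPa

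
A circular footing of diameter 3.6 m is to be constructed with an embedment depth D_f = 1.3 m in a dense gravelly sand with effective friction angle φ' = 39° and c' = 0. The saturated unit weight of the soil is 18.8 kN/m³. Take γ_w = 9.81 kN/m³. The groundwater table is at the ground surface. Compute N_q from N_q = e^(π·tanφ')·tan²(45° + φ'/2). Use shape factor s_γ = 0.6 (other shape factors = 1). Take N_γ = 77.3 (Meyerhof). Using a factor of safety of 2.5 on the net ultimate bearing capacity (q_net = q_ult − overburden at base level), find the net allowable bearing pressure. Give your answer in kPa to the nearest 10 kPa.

N_q = e^(π·tan39°)·tan²(64.5°) = 55.96.
With the water table at the surface the whole profile is submerged: γ' = 18.8 − 9.81 = 8.99 kN/m³, so q = γ'·D_f = 11.687 kPa; the same γ' applies in the ½γBN_γ term.
q_ult = q·N_q + 0.5·γ·B·N_γ·s_γ
     = 11.687 × 55.957 + 0.5 × 8.99 × 3.6 × 77.3 × 0.6
     = 653.97 + 750.52 = 1404.5 kPa.
q_net = 1404.5 − 11.687 = 1392.8 kPa.
q_all(net) = 1392.8 / 2.5 = 557.12 kPa.

q_all(net) ≈ 560 kPa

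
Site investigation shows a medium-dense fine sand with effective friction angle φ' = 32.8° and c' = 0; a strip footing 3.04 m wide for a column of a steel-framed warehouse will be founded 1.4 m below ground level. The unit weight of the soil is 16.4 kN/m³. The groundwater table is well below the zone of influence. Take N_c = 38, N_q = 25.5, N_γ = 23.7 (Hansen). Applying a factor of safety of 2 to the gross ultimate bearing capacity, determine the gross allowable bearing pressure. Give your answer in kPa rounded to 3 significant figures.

q_all ≈ 588 kPa

q = γ·D_f = 16.4 × 1.4 = 22.96 kPa.
q·N_q = 22.96 × 25.5 = 585.48 kPa
0.5·γ·B·N_γ = 0.5 × 16.4 × 3.04 × 23.7 = 590.79 kPa
q_ult = 585.48 + 590.79 = 1176.3 kPa.
q_all = q_ult / FS = 1176.3 / 2 = 588.14 kPa.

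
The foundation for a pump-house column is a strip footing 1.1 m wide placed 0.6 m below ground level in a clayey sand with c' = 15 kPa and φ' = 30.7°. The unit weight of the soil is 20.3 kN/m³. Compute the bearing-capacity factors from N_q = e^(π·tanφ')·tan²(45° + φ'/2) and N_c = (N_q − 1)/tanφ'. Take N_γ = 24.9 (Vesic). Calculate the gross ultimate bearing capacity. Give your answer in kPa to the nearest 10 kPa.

tan30.7° = 0.5938, so N_q = e^(π×0.5938)·tan²(60.35°) = 6.458 × 3.086 = 19.93.
N_c = (19.93 − 1)/tan30.7° = 31.88.
Overburden at base level: q = 20.3 × 0.6 = 12.18 kPa.
Cohesion term c·N_c = 15 × 31.883 = 478.25 kPa; surcharge term q·N_q = 12.18 × 19.931 = 242.76 kPa; self-weight term 0.5·γ·B·N_γ = 0.5 × 20.3 × 1.1 × 24.9 = 278.01 kPa.
q_ult = 478.25 + 242.76 + 278.01 = 999.01 kPa.

q_ult ≈ 1000 kPa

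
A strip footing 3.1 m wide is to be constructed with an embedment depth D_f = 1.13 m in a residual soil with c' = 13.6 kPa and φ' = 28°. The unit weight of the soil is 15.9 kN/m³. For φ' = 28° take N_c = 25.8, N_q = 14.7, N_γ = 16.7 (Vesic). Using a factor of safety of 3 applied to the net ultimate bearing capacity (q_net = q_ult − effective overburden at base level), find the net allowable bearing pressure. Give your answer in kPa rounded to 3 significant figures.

Effective surcharge at the founding depth q = γ·D_f = 15.9 × 1.13 = 17.967 kPa.
q_ult = c·N_c + q·N_q + 0.5·γ·B·N_γ
     = 13.6 × 25.8 + 17.967 × 14.7 + 0.5 × 15.9 × 3.1 × 16.7
     = 350.88 + 264.11 + 411.57 = 1026.6 kPa.
Net ultimate: q_net = 1026.6 − 17.967 = 1008.6 kPa.
q_all(net) = 1008.6 / 3 = 336.2 kPa.

q_all(net) ≈ 336 kPa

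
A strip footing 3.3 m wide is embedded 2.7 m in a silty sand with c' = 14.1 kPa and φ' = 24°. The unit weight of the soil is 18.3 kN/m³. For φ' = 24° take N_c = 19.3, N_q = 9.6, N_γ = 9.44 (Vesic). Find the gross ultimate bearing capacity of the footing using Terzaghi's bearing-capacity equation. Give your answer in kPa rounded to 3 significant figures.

q_ult ≈ 1030 kPa

q = γ·D_f = 18.3 × 2.7 = 49.41 kPa.
c·N_c = 14.1 × 19.3 = 272.13 kPa
q·N_q = 49.41 × 9.6 = 474.34 kPa
0.5·γ·B·N_γ = 0.5 × 18.3 × 3.3 × 9.44 = 285.04 kPa
q_ult = 272.13 + 474.34 + 285.04 = 1031.5 kPa.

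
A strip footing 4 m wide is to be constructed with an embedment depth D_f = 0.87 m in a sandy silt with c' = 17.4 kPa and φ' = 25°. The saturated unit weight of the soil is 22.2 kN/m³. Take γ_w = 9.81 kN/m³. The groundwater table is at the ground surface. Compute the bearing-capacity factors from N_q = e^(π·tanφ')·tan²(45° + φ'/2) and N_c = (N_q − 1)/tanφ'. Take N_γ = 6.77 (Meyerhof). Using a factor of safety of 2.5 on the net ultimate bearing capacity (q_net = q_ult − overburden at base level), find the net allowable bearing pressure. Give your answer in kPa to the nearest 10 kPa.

N_q = e^(π·tan25°)·tan²(57.5°) = 10.66; N_c = (N_q − 1)/tanφ' = 20.72.
Water table at ground surface, so effective unit weight γ' = 22.2 − 9.81 = 12.39 kN/m³ is used throughout; overburden q = 12.39 × 0.87 = 10.779 kPa; the same γ' applies in the ½γBN_γ term.
Cohesion term c·N_c = 17.4 × 20.721 = 360.54 kPa; surcharge term q·N_q = 10.779 × 10.662 = 114.93 kPa; self-weight term 0.5·γ·B·N_γ = 0.5 × 12.39 × 4 × 6.77 = 167.76 kPa.
q_ult = 360.54 + 114.93 + 167.76 = 643.23 kPa.
q_net = 643.23 − 10.779 = 632.45 kPa.
q_all(net) = 632.45 / 2.5 = 252.98 kPa.

q_all(net) ≈ 250 kPa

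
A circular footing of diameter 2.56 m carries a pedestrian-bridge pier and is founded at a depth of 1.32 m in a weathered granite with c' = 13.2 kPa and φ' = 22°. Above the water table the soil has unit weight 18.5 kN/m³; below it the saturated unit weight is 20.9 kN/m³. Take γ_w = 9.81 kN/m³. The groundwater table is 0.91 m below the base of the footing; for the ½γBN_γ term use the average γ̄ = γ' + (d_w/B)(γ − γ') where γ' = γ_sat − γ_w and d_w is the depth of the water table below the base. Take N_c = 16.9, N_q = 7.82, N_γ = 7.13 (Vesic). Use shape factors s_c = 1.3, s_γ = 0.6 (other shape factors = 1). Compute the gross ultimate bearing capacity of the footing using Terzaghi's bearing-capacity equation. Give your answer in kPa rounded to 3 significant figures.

Effective surcharge at the founding depth q = γ·D_f = 18.5 × 1.32 = 24.42 kPa.
With d_w = 0.91 m < B, γ̄ = 11.09 + (0.91/2.56) × (18.5 − 11.09) = 13.724 kN/m³.
q_ult = c·N_c·s_c + q·N_q + 0.5·γ·B·N_γ·s_γ
     = 13.2 × 16.9 × 1.3 + 24.42 × 7.82 + 0.5 × 13.724 × 2.56 × 7.13 × 0.6
     = 290 + 190.96 + 75.151 = 556.12 kPa.

q_ult ≈ 556 kPa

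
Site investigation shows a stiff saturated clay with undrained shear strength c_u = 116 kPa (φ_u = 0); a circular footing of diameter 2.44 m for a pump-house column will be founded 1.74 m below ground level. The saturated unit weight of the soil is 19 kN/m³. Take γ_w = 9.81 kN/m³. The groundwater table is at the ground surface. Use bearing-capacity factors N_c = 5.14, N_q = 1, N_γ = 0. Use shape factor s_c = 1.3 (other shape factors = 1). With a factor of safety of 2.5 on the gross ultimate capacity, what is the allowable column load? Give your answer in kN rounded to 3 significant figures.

P_all ≈ 1480 kN

Water table at ground surface, so effective unit weight γ' = 19 − 9.81 = 9.19 kN/m³ is used throughout; overburden q = 9.19 × 1.74 = 15.991 kPa.
Cohesion term c·N_c·s_c = 116 × 5.14 × 1.3 = 775.11 kPa; surcharge term q·N_q = 15.991 × 1 = 15.991 kPa.
q_ult = 775.11 + 15.991 = 791.1 kPa.
Gross allowable pressure q_all = 791.1 / 2.5 = 316.44 kPa.
Footing area = 4.6759 m², so allowable column load = 316.44 × 4.6759 = 1479.6 kN.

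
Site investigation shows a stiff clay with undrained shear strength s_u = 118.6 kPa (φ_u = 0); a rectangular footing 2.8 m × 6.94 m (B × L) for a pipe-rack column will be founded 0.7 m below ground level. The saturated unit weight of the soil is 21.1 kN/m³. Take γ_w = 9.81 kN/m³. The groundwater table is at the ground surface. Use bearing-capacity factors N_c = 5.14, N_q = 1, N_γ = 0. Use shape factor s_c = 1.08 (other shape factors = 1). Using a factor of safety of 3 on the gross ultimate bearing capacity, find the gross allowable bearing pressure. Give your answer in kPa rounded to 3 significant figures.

q_all ≈ 222 kPa

With the water table at the surface the whole profile is submerged: γ' = 21.1 − 9.81 = 11.29 kN/m³, so q = γ'·D_f = 7.903 kPa.
q_ult = c·N_c·s_c + q·N_q
     = 118.6 × 5.14 × 1.08 + 7.903 × 1
     = 658.37 + 7.903 = 666.28 kPa.
q_all = 666.28 / 3 = 222.09 kPa.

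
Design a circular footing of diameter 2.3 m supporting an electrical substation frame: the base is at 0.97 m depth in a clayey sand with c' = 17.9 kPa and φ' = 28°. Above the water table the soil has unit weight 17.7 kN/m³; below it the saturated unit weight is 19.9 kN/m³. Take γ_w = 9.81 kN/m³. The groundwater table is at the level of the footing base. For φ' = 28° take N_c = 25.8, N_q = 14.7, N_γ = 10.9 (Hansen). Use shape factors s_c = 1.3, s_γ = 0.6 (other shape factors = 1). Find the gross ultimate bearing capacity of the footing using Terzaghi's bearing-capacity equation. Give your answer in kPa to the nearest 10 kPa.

Overburden at base level: q = 17.7 × 0.97 = 17.169 kPa.
Below the base the soil is submerged, so the ½γBN_γ term uses γ' = 19.9 − 9.81 = 10.09 kN/m³.
Cohesion term c·N_c·s_c = 17.9 × 25.8 × 1.3 = 600.37 kPa; surcharge term q·N_q = 17.169 × 14.7 = 252.38 kPa; self-weight term 0.5·γ·B·N_γ·s_γ = 0.5 × 10.09 × 2.3 × 10.9 × 0.6 = 75.887 kPa.
q_ult = 600.37 + 252.38 + 75.887 = 928.64 kPa.

q_ult ≈ 930 kPa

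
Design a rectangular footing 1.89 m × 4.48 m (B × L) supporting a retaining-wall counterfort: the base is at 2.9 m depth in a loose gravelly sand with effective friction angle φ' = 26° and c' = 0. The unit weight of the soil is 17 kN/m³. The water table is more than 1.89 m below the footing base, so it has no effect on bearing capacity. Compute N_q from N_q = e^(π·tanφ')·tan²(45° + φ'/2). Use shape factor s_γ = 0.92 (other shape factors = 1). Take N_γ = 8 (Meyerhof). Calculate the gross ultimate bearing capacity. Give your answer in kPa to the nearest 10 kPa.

q_ult ≈ 700 kPa

tan26° = 0.4877, so N_q = e^(π×0.4877)·tan²(58°) = 4.629 × 2.561 = 11.85.
Overburden at base level: q = 17 × 2.9 = 49.3 kPa.
Surcharge term q·N_q = 49.3 × 11.854 = 584.41 kPa; self-weight term 0.5·γ·B·N_γ·s_γ = 0.5 × 17 × 1.89 × 8 × 0.92 = 118.24 kPa.
q_ult = 584.41 + 118.24 = 702.65 kPa.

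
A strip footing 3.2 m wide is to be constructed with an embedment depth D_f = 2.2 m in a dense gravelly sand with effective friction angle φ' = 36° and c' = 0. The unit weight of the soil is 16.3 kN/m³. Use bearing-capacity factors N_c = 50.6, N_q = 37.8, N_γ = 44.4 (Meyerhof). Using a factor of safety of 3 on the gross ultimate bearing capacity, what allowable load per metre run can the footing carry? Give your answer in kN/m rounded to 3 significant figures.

≈ 2680 kN/m

Overburden at base level: q = 16.3 × 2.2 = 35.86 kPa.
Surcharge term q·N_q = 35.86 × 37.8 = 1355.5 kPa; self-weight term 0.5·γ·B·N_γ = 0.5 × 16.3 × 3.2 × 44.4 = 1158 kPa.
q_ult = 1355.5 + 1158 = 2513.5 kPa.
Gross allowable pressure q_all = 2513.5 / 3 = 837.82 kPa.
Allowable wall load = q_all × B = 837.82 × 3.2 = 2681 kN per metre run.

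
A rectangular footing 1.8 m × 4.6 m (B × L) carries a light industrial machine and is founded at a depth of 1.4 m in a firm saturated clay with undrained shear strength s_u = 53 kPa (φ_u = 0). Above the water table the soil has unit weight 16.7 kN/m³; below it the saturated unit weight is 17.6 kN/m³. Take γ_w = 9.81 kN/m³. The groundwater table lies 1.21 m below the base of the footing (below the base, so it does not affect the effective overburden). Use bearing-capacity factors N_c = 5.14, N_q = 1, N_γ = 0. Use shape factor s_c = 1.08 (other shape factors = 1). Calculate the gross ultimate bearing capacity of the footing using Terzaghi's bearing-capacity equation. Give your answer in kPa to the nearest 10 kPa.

q = γ·D_f = 16.7 × 1.4 = 23.38 kPa.
c·N_c·s_c = 53 × 5.14 × 1.08 = 294.21 kPa
q·N_q = 23.38 × 1 = 23.38 kPa
q_ult = 294.21 + 23.38 = 317.59 kPa.

q_ult ≈ 320 kPa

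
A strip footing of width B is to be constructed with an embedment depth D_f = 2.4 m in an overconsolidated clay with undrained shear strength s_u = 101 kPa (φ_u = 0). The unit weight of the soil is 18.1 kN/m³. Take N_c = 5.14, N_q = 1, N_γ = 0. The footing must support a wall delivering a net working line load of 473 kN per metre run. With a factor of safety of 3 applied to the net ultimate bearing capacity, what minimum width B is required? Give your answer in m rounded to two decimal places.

B = 2.73 m

q = γ·D_f = 18.1 × 2.4 = 43.44 kPa.
c·N_c = 101 × 5.14 = 519.14 kPa
q·N_q = 43.44 × 1 = 43.44 kPa
q_ult = 519.14 + 43.44 = 562.58 kPa.
For φ = 0 the ½γBN_γ term vanishes, so q_ult is independent of B. q_net = 562.58 − 43.44 = 519.14 kPa; q_all(net) = 519.14/3 = 173.05 kPa.
Required width B = w / q_all(net) = 473 / 173.05 = 2.733 m.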